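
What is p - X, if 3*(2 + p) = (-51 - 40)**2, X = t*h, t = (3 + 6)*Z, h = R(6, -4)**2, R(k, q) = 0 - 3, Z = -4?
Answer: 9247/3 ≈ 3082.3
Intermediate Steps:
R(k, q) = -3
h = 9 (h = (-3)**2 = 9)
t = -36 (t = (3 + 6)*(-4) = 9*(-4) = -36)
X = -324 (X = -36*9 = -324)
p = 8275/3 (p = -2 + (-51 - 40)**2/3 = -2 + (1/3)*(-91)**2 = -2 + (1/3)*8281 = -2 + 8281/3 = 8275/3 ≈ 2758.3)
p - X = 8275/3 - 1*(-324) = 8275/3 + 324 = 9247/3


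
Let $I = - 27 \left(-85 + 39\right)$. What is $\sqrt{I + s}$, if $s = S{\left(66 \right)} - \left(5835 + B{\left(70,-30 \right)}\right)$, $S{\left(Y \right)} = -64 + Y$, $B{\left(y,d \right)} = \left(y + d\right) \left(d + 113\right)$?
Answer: $3 i \sqrt{879} \approx 88.944 i$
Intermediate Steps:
$B{\left(y,d \right)} = \left(113 + d\right) \left(d + y\right)$ ($B{\left(y,d \right)} = \left(d + y\right) \left(113 + d\right) = \left(113 + d\right) \left(d + y\right)$)
$I = 1242$ ($I = \left(-27\right) \left(-46\right) = 1242$)
$s = -9153$ ($s = \left(-64 + 66\right) - \left(5835 + \left(\left(-30\right)^{2} + 113 \left(-30\right) + 113 \cdot 70 - 2100\right)\right) = 2 - \left(5835 + \left(900 - 3390 + 7910 - 2100\right)\right) = 2 - \left(5835 + 3320\right) = 2 - 9155 = -9153$)
$\sqrt{I + s} = \sqrt{1242 - 9153} = \sqrt{-7911} = 3 i \sqrt{879}$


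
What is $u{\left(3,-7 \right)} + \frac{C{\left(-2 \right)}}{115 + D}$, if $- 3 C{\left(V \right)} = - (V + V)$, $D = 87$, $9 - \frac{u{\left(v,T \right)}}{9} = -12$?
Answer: $\frac{57265}{303} \approx 188.99$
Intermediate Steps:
$u{\left(v,T \right)} = 189$ ($u{\left(v,T \right)} = 81 - -108 = 81 + 108 = 189$)
$C{\left(V \right)} = \frac{2 V}{3}$ ($C{\left(V \right)} = - \frac{\left(-1\right) \left(V + V\right)}{3} = - \frac{\left(-1\right) 2 V}{3} = - \frac{\left(-2\right) V}{3} = \frac{2 V}{3}$)
$u{\left(3,-7 \right)} + \frac{C{\left(-2 \right)}}{115 + D} = 189 + \frac{\frac{2}{3} \left(-2\right)}{115 + 87} = 189 - \frac{4}{3 \cdot 202} = 189 - \frac{2}{303} = \frac{57265}{303}$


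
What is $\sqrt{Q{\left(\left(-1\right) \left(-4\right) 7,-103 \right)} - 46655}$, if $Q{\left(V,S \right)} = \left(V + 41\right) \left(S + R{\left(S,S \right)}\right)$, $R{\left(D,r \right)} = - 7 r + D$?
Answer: $4 i \sqrt{695} \approx 105.45 i$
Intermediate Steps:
$R{\left(D,r \right)} = D - 7 r$
$Q{\left(V,S \right)} = - 5 S \left(41 + V\right)$ ($Q{\left(V,S \right)} = \left(V + 41\right) \left(S + \left(S - 7 S\right)\right) = \left(41 + V\right) \left(S - 6 S\right) = \left(41 + V\right) \left(- 5 S\right) = - 5 S \left(41 + V\right)$)
$\sqrt{Q{\left(\left(-1\right) \left(-4\right) 7,-103 \right)} - 46655} = \sqrt{5 \left(-103\right) \left(-41 - \left(-1\right) \left(-4\right) 7\right) - 46655} = \sqrt{5 \left(-103\right) \left(-41 - 4 \cdot 7\right) - 46655} = \sqrt{5 \left(-103\right) \left(-41 - 28\right) - 46655} = \sqrt{5 \left(-103\right) \left(-69\right) - 46655} = \sqrt{35535 - 46655} = \sqrt{-11120} = 4 i \sqrt{695}$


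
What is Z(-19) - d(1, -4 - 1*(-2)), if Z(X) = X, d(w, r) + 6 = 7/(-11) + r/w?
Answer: -114/11 ≈ -10.364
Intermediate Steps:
d(w, r) = -73/11 + r/w (d(w, r) = -6 + (7/(-11) + r/w) = -6 + (7*(-1/11) + r/w) = -6 + (-7/11 + r/w) = -73/11 + r/w)
Z(-19) - d(1, -4 - 1*(-2)) = -19 - (-73/11 + (-4 - 1*(-2))/1) = -19 - (-73/11 + (-4 + 2)*1) = -19 - (-73/11 - 2*1) = -19 - (-73/11 - 2) = -19 - 1*(-95/11) = -19 + 95/11 = -114/11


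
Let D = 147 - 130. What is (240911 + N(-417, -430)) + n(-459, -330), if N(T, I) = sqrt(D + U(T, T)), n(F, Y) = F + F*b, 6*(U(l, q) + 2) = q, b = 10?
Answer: 235862 + I*sqrt(218)/2 ≈ 2.3586e+5 + 7.3824*I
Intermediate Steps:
U(l, q) = -2 + q/6
D = 17
n(F, Y) = 11*F (n(F, Y) = F + F*10 = F + 10*F = 11*F)
N(T, I) = sqrt(15 + T/6) (N(T, I) = sqrt(17 + (-2 + T/6)) = sqrt(15 + T/6))
(240911 + N(-417, -430)) + n(-459, -330) = (240911 + sqrt(540 + 6*(-417))/6) + 11*(-459) = (240911 + sqrt(540 - 2502)/6) - 5049 = (240911 + sqrt(-1962)/6) - 5049 = (240911 + (3*I*sqrt(218))/6) - 5049 = (240911 + I*sqrt(218)/2) - 5049 = 235862 + I*sqrt(218)/2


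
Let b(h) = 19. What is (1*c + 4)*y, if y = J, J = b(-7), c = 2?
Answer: 114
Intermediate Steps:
J = 19
y = 19
(1*c + 4)*y = (1*2 + 4)*19 = (2 + 4)*19 = 6*19 = 114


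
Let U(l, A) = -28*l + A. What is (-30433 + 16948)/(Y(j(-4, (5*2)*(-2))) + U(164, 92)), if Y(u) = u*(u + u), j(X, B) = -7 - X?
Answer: 4495/1494 ≈ 3.0087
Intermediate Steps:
U(l, A) = A - 28*l
Y(u) = 2*u² (Y(u) = u*(2*u) = 2*u²)
(-30433 + 16948)/(Y(j(-4, (5*2)*(-2))) + U(164, 92)) = (-30433 + 16948)/(2*(-7 - 1*(-4))² + (92 - 28*164)) = -13485/(2*(-7 + 4)² + (92 - 4592)) = -13485/(2*(-3)² - 4500) = -13485/(2*9 - 4500) = -13485/(18 - 4500) = -13485/(-4482) = -13485*(-1/4482) = 4495/1494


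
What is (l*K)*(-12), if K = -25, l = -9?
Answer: -2700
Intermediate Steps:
(l*K)*(-12) = -9*(-25)*(-12) = 225*(-12) = -2700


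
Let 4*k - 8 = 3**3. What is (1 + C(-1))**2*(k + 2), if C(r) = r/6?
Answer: 1075/144 ≈ 7.4653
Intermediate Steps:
k = 35/4 (k = 2 + (1/4)*3**3 = 2 + (1/4)*27 = 2 + 27/4 = 35/4 ≈ 8.7500)
C(r) = r/6 (C(r) = r*(1/6) = r/6)
(1 + C(-1))**2*(k + 2) = (1 + (1/6)*(-1))**2*(35/4 + 2) = (1 - 1/6)**2*(43/4) = (5/6)**2*(43/4) = (25/36)*(43/4) = 1075/144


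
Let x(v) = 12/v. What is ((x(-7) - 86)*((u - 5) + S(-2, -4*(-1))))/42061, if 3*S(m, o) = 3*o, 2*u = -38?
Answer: 12280/294427 ≈ 0.041708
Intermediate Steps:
u = -19 (u = (½)*(-38) = -19)
S(m, o) = o (S(m, o) = (3*o)/3 = o)
((x(-7) - 86)*((u - 5) + S(-2, -4*(-1))))/42061 = ((12/(-7) - 86)*((-19 - 5) - 4*(-1)))/42061 = ((12*(-⅐) - 86)*(-24 + 4))*(1/42061) = ((-12/7 - 86)*(-20))*(1/42061) = -614/7*(-20)*(1/42061) = (12280/7)*(1/42061) = 12280/294427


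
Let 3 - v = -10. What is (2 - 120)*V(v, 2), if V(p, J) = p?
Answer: -1534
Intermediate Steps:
v = 13 (v = 3 - 1*(-10) = 3 + 10 = 13)
(2 - 120)*V(v, 2) = (2 - 120)*13 = -118*13 = -1534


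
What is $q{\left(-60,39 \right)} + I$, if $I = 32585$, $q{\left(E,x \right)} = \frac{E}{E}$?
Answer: $32586$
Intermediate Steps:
$q{\left(E,x \right)} = 1$
$q{\left(-60,39 \right)} + I = 1 + 32585 = 32586$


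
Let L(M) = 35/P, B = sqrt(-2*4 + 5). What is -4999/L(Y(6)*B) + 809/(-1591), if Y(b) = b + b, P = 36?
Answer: -286351039/55685 ≈ -5142.3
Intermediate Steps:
B = I*sqrt(3) (B = sqrt(-8 + 5) = sqrt(-3) = I*sqrt(3) ≈ 1.732*I)
Y(b) = 2*b
L(M) = 35/36
-4999/L(Y(6)*B) + 809/(-1591) = -4999/35/36 + 809/(-1591) = -4999*36/35 + 809*(-1/1591) = -179964/35 - 809/1591 = -286351039/55685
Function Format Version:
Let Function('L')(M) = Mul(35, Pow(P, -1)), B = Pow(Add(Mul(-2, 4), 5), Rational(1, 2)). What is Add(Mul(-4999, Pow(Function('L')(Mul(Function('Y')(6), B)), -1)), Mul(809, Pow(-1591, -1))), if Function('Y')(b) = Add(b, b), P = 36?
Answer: Rational(-286351039, 55685) ≈ -5142.3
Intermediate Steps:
B = Mul(I, Pow(3, Rational(1, 2))) (B = Pow(Add(-8, 5), Rational(1, 2)) = Pow(-3, Rational(1, 2)) = Mul(I, Pow(3, Rational(1, 2))) ≈ Mul(1.7320, I))
Function('Y')(b) = Mul(2, b)
Function('L')(M) = Rational(35, 36) (Function('L')(M) = Mul(35, Pow(36, -1)) = Mul(35, Rational(1, 36)) = Rational(35, 36))
Add(Mul(-4999, Pow(Function('L')(Mul(Function('Y')(6), B)), -1)), Mul(809, Pow(-1591, -1))) = Add(Mul(-4999, Pow(Rational(35, 36), -1)), Mul(809, Pow(-1591, -1))) = Add(Mul(-4999, Rational(36, 35)), Mul(809, Rational(-1, 1591))) = Add(Rational(-179964, 35), Rational(-809, 1591)) = Rational(-286351039, 55685)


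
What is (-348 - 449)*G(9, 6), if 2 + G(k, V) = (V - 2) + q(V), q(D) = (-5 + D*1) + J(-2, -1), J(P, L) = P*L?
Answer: -3985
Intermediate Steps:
J(P, L) = L*P
q(D) = -3 + D (q(D) = (-5 + D*1) - 1*(-2) = (-5 + D) + 2 = -3 + D)
G(k, V) = -7 + 2*V (G(k, V) = -2 + ((V - 2) + (-3 + V)) = -2 + ((-2 + V) + (-3 + V)) = -2 + (-5 + 2*V) = -7 + 2*V)
(-348 - 449)*G(9, 6) = (-348 - 449)*(-7 + 2*6) = -797*(-7 + 12) = -797*5 = -3985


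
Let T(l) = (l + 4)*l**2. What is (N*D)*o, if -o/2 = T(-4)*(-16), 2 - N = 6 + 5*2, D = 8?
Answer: 0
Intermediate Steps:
T(l) = l**2*(4 + l) (T(l) = (4 + l)*l**2 = l**2*(4 + l))
N = -14 (N = 2 - (6 + 5*2) = 2 - (6 + 10) = 2 - 1*16 = 2 - 16 = -14)
o = 0 (o = -2*(-4)**2*(4 - 4)*(-16) = -2*16*0*(-16) = -0*(-16) = -2*0 = 0)
(N*D)*o = -14*8*0 = -112*0 = 0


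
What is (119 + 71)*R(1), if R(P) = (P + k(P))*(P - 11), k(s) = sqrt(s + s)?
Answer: -1900 - 1900*sqrt(2) ≈ -4587.0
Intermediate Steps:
k(s) = sqrt(2)*sqrt(s) (k(s) = sqrt(2*s) = sqrt(2)*sqrt(s))
R(P) = (-11 + P)*(P + sqrt(2)*sqrt(P)) (R(P) = (P + sqrt(2)*sqrt(P))*(P - 11) = (P + sqrt(2)*sqrt(P))*(-11 + P) = (-11 + P)*(P + sqrt(2)*sqrt(P)))
(119 + 71)*R(1) = (119 + 71)*(1**2 - 11*1 + sqrt(2)*1**(3/2) - 11*sqrt(2)*sqrt(1)) = 190*(1 - 11 + sqrt(2)*1 - 11*sqrt(2)*1) = 190*(1 - 11 + sqrt(2) - 11*sqrt(2)) = 190*(-10 - 10*sqrt(2)) = -1900 - 1900*sqrt(2)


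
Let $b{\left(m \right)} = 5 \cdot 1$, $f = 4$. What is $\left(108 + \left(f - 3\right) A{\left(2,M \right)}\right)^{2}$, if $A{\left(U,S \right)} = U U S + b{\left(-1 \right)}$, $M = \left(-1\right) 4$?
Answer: $9409$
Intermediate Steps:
$b{\left(m \right)} = 5$
$M = -4$
$A{\left(U,S \right)} = 5 + S U^{2}$ ($A{\left(U,S \right)} = U U S + 5 = U^{2} S + 5 = S U^{2} + 5 = 5 + S U^{2}$)
$\left(108 + \left(f - 3\right) A{\left(2,M \right)}\right)^{2} = \left(108 + \left(4 - 3\right) \left(5 - 4 \cdot 2^{2}\right)\right)^{2} = \left(108 + 1 \left(5 - 16\right)\right)^{2} = \left(108 + 1 \left(-11\right)\right)^{2} = \left(108 - 11\right)^{2} = 97^{2} = 9409$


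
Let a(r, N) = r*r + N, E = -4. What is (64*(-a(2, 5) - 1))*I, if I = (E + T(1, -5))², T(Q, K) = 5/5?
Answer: -5760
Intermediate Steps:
T(Q, K) = 1 (T(Q, K) = 5*(⅕) = 1)
a(r, N) = N + r² (a(r, N) = r² + N = N + r²)
I = 9 (I = (-4 + 1)² = (-3)² = 9)
(64*(-a(2, 5) - 1))*I = (64*(-(5 + 2²) - 1))*9 = (64*(-(5 + 4) - 1))*9 = (64*(-1*9 - 1))*9 = (64*(-9 - 1))*9 = (64*(-10))*9 = -640*9 = -5760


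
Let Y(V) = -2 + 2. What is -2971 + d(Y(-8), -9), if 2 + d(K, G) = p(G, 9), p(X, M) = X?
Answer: -2982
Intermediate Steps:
Y(V) = 0
d(K, G) = -2 + G
-2971 + d(Y(-8), -9) = -2971 + (-2 - 9) = -2971 - 11 = -2982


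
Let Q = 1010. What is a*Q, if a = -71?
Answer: -71710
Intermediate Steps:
a*Q = -71*1010 = -71710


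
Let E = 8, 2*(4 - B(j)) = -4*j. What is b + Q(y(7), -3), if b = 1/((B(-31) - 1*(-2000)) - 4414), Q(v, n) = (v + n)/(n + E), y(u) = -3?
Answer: -14837/12360 ≈ -1.2004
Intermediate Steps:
B(j) = 4 + 2*j (B(j) = 4 - (-2)*j = 4 + 2*j)
Q(v, n) = (n + v)/(8 + n) (Q(v, n) = (v + n)/(n + 8) = (n + v)/(8 + n))
b = -1/2472 (b = 1/(((4 + 2*(-31)) - 1*(-2000)) - 4414) = 1/(((4 - 62) + 2000) - 4414) = 1/((-58 + 2000) - 4414) = 1/(1942 - 4414) = 1/(-2472) = -1/2472 ≈ -0.00040453)
b + Q(y(7), -3) = -1/2472 + (-3 - 3)/(8 - 3) = -1/2472 - 6/5 = -14837/12360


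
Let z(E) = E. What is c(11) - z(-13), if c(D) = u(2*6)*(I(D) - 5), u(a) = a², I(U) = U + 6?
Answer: 1741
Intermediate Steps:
I(U) = 6 + U
c(D) = 144 + 144*D (c(D) = (2*6)²*((6 + D) - 5) = 12²*(1 + D) = 144*(1 + D) = 144 + 144*D)
c(11) - z(-13) = (144 + 144*11) - 1*(-13) = (144 + 1584) + 13 = 1728 + 13 = 1741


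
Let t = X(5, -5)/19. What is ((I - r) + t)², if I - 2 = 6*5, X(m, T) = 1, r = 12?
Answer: 145161/361 ≈ 402.11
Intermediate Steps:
I = 32 (I = 2 + 6*5 = 2 + 30 = 32)
t = 1/19 ≈ 0.052632
((I - r) + t)² = ((32 - 1*12) + 1/19)² = ((32 - 12) + 1/19)² = (20 + 1/19)² = (381/19)² = 145161/361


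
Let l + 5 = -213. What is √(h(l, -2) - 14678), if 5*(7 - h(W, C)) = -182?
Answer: I*√365865/5 ≈ 120.97*I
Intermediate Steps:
l = -218 (l = -5 - 213 = -218)
h(W, C) = 217/5 (h(W, C) = 7 - ⅕*(-182) = 7 + 182/5 = 217/5)
√(h(l, -2) - 14678) = √(217/5 - 14678) = √(-73173/5) = I*√365865/5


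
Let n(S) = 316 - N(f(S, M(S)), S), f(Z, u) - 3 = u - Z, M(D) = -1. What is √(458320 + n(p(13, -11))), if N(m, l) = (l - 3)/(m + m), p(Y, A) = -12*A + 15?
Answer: 2*√2410708085/145 ≈ 677.23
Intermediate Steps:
f(Z, u) = 3 + u - Z (f(Z, u) = 3 + (u - Z) = 3 + u - Z)
p(Y, A) = 15 - 12*A
N(m, l) = (-3 + l)/(2*m) (N(m, l) = (-3 + l)/((2*m)) = (-3 + l)*(1/(2*m)) = (-3 + l)/(2*m))
n(S) = 316 - (-3 + S)/(2*(2 - S)) (n(S) = 316 - (-3 + S)/(2*(3 - 1 - S)) = 316 - (-3 + S)/(2*(2 - S)))
√(458320 + n(p(13, -11))) = √(458320 + (-1267 + 633*(15 - 12*(-11)))/(2*(-2 + (15 - 12*(-11))))) = √(458320 + (-1267 + 633*(15 + 132))/(2*(-2 + (15 + 132)))) = √(458320 + (-1267 + 633*147)/(2*(-2 + 147))) = √(458320 + (½)*(-1267 + 93051)/145) = √(458320 + (½)*(1/145)*91784) = √(458320 + 45892/145) = √(66502292/145) = 2*√2410708085/145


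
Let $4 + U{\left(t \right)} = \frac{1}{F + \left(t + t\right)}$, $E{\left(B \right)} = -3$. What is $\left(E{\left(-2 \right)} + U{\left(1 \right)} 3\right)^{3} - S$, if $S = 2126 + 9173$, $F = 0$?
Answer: $- \frac{110075}{8} \approx -13759.0$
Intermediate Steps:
$U{\left(t \right)} = -4 + \frac{1}{2 t}$ ($U{\left(t \right)} = -4 + \frac{1}{0 + \left(t + t\right)} = -4 + \frac{1}{0 + 2 t} = -4 + \frac{1}{2 t}$)
$S = 11299$
$\left(E{\left(-2 \right)} + U{\left(1 \right)} 3\right)^{3} - S = \left(-3 + \left(-4 + \frac{1}{2 \cdot 1}\right) 3\right)^{3} - 11299 = \left(-3 + \left(-4 + \frac{1}{2} \cdot 1\right) 3\right)^{3} - 11299 = \left(-3 + \left(-4 + \frac{1}{2}\right) 3\right)^{3} - 11299 = \left(-3 - \frac{21}{2}\right)^{3} - 11299 = \left(- \frac{27}{2}\right)^{3} - 11299 = - \frac{19683}{8} - 11299 = - \frac{110075}{8}$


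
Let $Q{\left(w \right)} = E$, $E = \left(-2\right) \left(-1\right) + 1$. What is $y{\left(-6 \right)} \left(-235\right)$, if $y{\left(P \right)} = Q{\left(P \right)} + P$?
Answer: $705$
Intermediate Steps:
$E = 3$ ($E = 2 + 1 = 3$)
$Q{\left(w \right)} = 3$
$y{\left(P \right)} = 3 + P$
$y{\left(-6 \right)} \left(-235\right) = \left(3 - 6\right) \left(-235\right) = \left(-3\right) \left(-235\right) = 705$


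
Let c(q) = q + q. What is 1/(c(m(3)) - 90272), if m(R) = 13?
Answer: -1/90246 ≈ -1.1081e-5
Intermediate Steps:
c(q) = 2*q
1/(c(m(3)) - 90272) = 1/(2*13 - 90272) = 1/(26 - 90272) = 1/(-90246) = -1/90246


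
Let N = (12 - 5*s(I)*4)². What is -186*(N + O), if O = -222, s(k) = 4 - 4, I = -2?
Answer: 14508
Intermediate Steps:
s(k) = 0
N = 144 (N = (12 - 5*0*4)² = (12 + 0*4)² = (12 + 0)² = 12² = 144)
-186*(N + O) = -186*(144 - 222) = -186*(-78) = 14508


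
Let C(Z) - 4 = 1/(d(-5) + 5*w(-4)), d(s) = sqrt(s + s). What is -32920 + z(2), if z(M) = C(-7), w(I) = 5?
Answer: (-32916*sqrt(10) + 822899*I)/(sqrt(10) - 25*I) ≈ -32916.0 - 0.0049782*I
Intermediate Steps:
d(s) = sqrt(2)*sqrt(s) (d(s) = sqrt(2*s) = sqrt(2)*sqrt(s))
C(Z) = 4 + 1/(25 + I*sqrt(10)) (C(Z) = 4 + 1/(sqrt(2)*sqrt(-5) + 5*5) = 4 + 1/(sqrt(2)*(I*sqrt(5)) + 25) = 4 + 1/(I*sqrt(10) + 25) = 4 + 1/(25 + I*sqrt(10)))
z(M) = 513/127 - I*sqrt(10)/635
-32920 + z(2) = -32920 + (513/127 - I*sqrt(10)/635) = -4180327/127 - I*sqrt(10)/635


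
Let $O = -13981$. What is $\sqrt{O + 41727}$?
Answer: $\sqrt{27746} \approx 166.57$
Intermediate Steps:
$\sqrt{O + 41727} = \sqrt{-13981 + 41727} = \sqrt{27746}$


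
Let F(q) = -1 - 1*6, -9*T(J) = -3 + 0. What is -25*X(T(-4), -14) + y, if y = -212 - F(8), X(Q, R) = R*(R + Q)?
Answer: -14965/3 ≈ -4988.3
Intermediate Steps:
T(J) = ⅓ (T(J) = -(-3 + 0)/9 = -⅑*(-3) = ⅓)
F(q) = -7 (F(q) = -1 - 6 = -7)
X(Q, R) = R*(Q + R)
y = -205 (y = -212 - 1*(-7) = -212 + 7 = -205)
-25*X(T(-4), -14) + y = -(-350)*(⅓ - 14) - 205 = -(-350)*(-41)/3 - 205 = -25*574/3 - 205 = -14350/3 - 205 = -14965/3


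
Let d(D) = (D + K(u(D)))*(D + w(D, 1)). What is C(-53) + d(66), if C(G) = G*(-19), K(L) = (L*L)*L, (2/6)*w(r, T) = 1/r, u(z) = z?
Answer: 18993170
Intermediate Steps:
w(r, T) = 3/r
K(L) = L³ (K(L) = L²*L = L³)
d(D) = (D + D³)*(D + 3/D)
C(G) = -19*G
C(-53) + d(66) = -19*(-53) + (3 + 66⁴ + 4*66²) = 1007 + (3 + 18974736 + 4*4356) = 1007 + (3 + 18974736 + 17424) = 1007 + 18992163 = 18993170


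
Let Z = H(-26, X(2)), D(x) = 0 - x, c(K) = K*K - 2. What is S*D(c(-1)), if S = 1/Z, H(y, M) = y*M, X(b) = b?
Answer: -1/52 ≈ -0.019231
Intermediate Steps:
c(K) = -2 + K² (c(K) = K² - 2 = -2 + K²)
H(y, M) = M*y
D(x) = -x
Z = -52 (Z = 2*(-26) = -52)
S = -1/52 (S = 1/(-52) = -1/52 ≈ -0.019231)
S*D(c(-1)) = -(-1)*(-2 + (-1)²)/52 = -(-1)*(-2 + 1)/52 = -(-1)*(-1)/52 = -1/52*1 = -1/52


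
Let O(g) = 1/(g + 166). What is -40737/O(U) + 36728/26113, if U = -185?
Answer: 20211577067/26113 ≈ 7.7400e+5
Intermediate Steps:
O(g) = 1/(166 + g)
-40737/O(U) + 36728/26113 = -40737/(1/(166 - 185)) + 36728/26113 = -40737/(1/(-19)) + 36728*(1/26113) = -40737/(-1/19) + 36728/26113 = -40737*(-19) + 36728/26113 = 774003 + 36728/26113 = 20211577067/26113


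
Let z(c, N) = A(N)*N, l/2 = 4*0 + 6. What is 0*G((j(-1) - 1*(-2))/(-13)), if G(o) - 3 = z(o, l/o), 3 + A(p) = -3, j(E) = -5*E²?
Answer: 0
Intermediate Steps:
A(p) = -6 (A(p) = -3 - 3 = -6)
l = 12 (l = 2*(4*0 + 6) = 2*(0 + 6) = 2*6 = 12)
z(c, N) = -6*N
G(o) = 3 - 72/o
0*G((j(-1) - 1*(-2))/(-13)) = 0*(3 - 72*(-13/(-5*(-1)² - 1*(-2)))) = 0*(3 - 72*(-13/(-5*1 + 2))) = 0*(3 - 72*(-13/(-5 + 2))) = 0*(3 - 72/((-3*(-1/13)))) = 0*(3 - 72/3/13) = 0*(3 - 72*13/3) = 0*(3 - 312) = 0*(-309) = 0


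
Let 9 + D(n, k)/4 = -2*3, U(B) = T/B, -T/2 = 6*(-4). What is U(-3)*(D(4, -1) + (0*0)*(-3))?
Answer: 960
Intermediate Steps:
T = 48 (T = -12*(-4) = -2*(-24) = 48)
U(B) = 48/B
D(n, k) = -60 (D(n, k) = -36 + 4*(-2*3) = -36 + 4*(-6) = -36 - 24 = -60)
U(-3)*(D(4, -1) + (0*0)*(-3)) = (48/(-3))*(-60 + (0*0)*(-3)) = (48*(-⅓))*(-60 + 0*(-3)) = -16*(-60 + 0) = -16*(-60) = 960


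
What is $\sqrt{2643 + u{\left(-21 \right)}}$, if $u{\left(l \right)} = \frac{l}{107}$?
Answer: $\frac{6 \sqrt{840485}}{107} \approx 51.408$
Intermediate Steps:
$u{\left(l \right)} = \frac{l}{107}$ ($u{\left(l \right)} = l \frac{1}{107} = \frac{l}{107}$)
$\sqrt{2643 + u{\left(-21 \right)}} = \sqrt{2643 + \frac{1}{107} \left(-21\right)} = \sqrt{2643 - \frac{21}{107}} = \sqrt{\frac{282780}{107}} = \frac{6 \sqrt{840485}}{107}$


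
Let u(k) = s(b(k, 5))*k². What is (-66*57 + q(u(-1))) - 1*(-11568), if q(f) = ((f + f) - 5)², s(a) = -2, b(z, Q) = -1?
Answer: 7887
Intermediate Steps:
u(k) = -2*k²
q(f) = (-5 + 2*f)² (q(f) = (2*f - 5)² = (-5 + 2*f)²)
(-66*57 + q(u(-1))) - 1*(-11568) = (-66*57 + (-5 + 2*(-2*(-1)²))²) - 1*(-11568) = (-3762 + (-5 + 2*(-2*1))²) + 11568 = (-3762 + (-5 + 2*(-2))²) + 11568 = (-3762 + (-5 - 4)²) + 11568 = (-3762 + (-9)²) + 11568 = (-3762 + 81) + 11568 = -3681 + 11568 = 7887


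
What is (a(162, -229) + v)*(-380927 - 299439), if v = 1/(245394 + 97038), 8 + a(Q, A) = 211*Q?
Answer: -3980913713083927/171216 ≈ -2.3251e+10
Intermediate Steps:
a(Q, A) = -8 + 211*Q
v = 1/342432 ≈ 2.9203e-6
(a(162, -229) + v)*(-380927 - 299439) = ((-8 + 211*162) + 1/342432)*(-380927 - 299439) = ((-8 + 34182) + 1/342432)*(-680366) = (34174 + 1/342432)*(-680366) = (11702271169/342432)*(-680366) = -3980913713083927/171216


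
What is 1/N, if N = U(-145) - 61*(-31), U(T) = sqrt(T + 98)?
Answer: 1891/3575928 - I*sqrt(47)/3575928 ≈ 0.00052881 - 1.9172e-6*I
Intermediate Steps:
U(T) = sqrt(98 + T)
N = 1891 + I*sqrt(47) (N = sqrt(98 - 145) - 61*(-31) = sqrt(-47) + 1891 = I*sqrt(47) + 1891 = 1891 + I*sqrt(47) ≈ 1891.0 + 6.8557*I)
1/N = 1/(1891 + I*sqrt(47))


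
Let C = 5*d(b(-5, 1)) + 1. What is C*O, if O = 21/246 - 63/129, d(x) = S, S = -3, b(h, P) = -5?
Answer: 9947/1763 ≈ 5.6421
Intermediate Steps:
d(x) = -3
O = -1421/3526 (O = 21*(1/246) - 63*1/129 = 7/82 - 21/43 = -1421/3526 ≈ -0.40301)
C = -14 (C = 5*(-3) + 1 = -15 + 1 = -14)
C*O = -14*(-1421/3526) = 9947/1763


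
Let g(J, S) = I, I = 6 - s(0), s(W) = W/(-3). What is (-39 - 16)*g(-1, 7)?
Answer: -330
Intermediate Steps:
s(W) = -W/3 (s(W) = W*(-⅓) = -W/3)
I = 6 (I = 6 - (-1)*0/3 = 6 - 1*0 = 6 + 0 = 6)
g(J, S) = 6
(-39 - 16)*g(-1, 7) = (-39 - 16)*6 = -55*6 = -330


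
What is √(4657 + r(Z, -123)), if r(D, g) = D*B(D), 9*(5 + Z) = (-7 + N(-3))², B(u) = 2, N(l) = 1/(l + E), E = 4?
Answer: 7*√95 ≈ 68.228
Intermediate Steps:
N(l) = 1/(4 + l) (N(l) = 1/(l + 4) = 1/(4 + l))
Z = -1 (Z = -5 + (-7 + 1/(4 - 3))²/9 = -5 + (-7 + 1/1)²/9 = -5 + (-7 + 1)²/9 = -5 + (⅑)*(-6)² = -5 + (⅑)*36 = -5 + 4 = -1)
r(D, g) = 2*D (r(D, g) = D*2 = 2*D)
√(4657 + r(Z, -123)) = √(4657 + 2*(-1)) = √(4657 - 2) = √4655 = 7*√95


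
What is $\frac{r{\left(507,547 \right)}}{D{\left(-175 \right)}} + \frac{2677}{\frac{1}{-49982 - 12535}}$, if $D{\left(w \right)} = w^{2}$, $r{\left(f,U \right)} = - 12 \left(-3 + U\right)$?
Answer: $- \frac{5125339032153}{30625} \approx -1.6736 \cdot 10^{8}$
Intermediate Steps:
$r{\left(f,U \right)} = 36 - 12 U$
$\frac{r{\left(507,547 \right)}}{D{\left(-175 \right)}} + \frac{2677}{\frac{1}{-49982 - 12535}} = \frac{36 - 6564}{\left(-175\right)^{2}} + \frac{2677}{\frac{1}{-49982 - 12535}} = \frac{36 - 6564}{30625} + \frac{2677}{\frac{1}{-62517}} = \left(-6528\right) \frac{1}{30625} + \frac{2677}{- \frac{1}{62517}} = - \frac{6528}{30625} + 2677 \left(-62517\right) = - \frac{6528}{30625} - 167358009 = - \frac{5125339032153}{30625}$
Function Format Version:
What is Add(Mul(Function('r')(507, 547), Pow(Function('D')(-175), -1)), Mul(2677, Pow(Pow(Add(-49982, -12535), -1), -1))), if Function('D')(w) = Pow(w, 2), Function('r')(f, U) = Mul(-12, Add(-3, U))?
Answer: Rational(-5125339032153, 30625) ≈ -1.6736e+8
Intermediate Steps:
Function('r')(f, U) = Add(36, Mul(-12, U))
Add(Mul(Function('r')(507, 547), Pow(Function('D')(-175), -1)), Mul(2677, Pow(Pow(Add(-49982, -12535), -1), -1))) = Add(Mul(Add(36, Mul(-12, 547)), Pow(Pow(-175, 2), -1)), Mul(2677, Pow(Pow(Add(-49982, -12535), -1), -1))) = Add(Mul(Add(36, -6564), Pow(30625, -1)), Mul(2677, Pow(Pow(-62517, -1), -1))) = Add(Mul(-6528, Rational(1, 30625)), Mul(2677, Pow(Rational(-1, 62517), -1))) = Add(Rational(-6528, 30625), Mul(2677, -62517)) = Add(Rational(-6528, 30625), -167358009) = Rational(-5125339032153, 30625)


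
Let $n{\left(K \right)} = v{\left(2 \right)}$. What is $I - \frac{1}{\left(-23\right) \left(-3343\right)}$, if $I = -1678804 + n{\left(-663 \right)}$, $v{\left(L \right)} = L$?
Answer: $- \frac{129081406979}{76889} \approx -1.6788 \cdot 10^{6}$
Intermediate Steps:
$n{\left(K \right)} = 2$
$I = -1678802$ ($I = -1678804 + 2 = -1678802$)
$I - \frac{1}{\left(-23\right) \left(-3343\right)} = -1678802 - \frac{1}{\left(-23\right) \left(-3343\right)} = -1678802 - \frac{1}{76889} = - \frac{129081406979}{76889}$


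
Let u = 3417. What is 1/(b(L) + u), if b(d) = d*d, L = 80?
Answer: 1/9817 ≈ 0.00010186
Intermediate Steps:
b(d) = d²
1/(b(L) + u) = 1/(80² + 3417) = 1/(6400 + 3417) = 1/9817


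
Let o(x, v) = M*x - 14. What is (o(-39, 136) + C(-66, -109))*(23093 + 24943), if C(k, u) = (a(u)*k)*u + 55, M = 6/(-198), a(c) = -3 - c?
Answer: 402958056048/11 ≈ 3.6633e+10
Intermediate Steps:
M = -1/33 (M = 6*(-1/198) = -1/33 ≈ -0.030303)
o(x, v) = -14 - x/33 (o(x, v) = -x/33 - 14 = -14 - x/33)
C(k, u) = 55 + k*u*(-3 - u) (C(k, u) = ((-3 - u)*k)*u + 55 = (k*(-3 - u))*u + 55 = k*u*(-3 - u) + 55 = 55 + k*u*(-3 - u))
(o(-39, 136) + C(-66, -109))*(23093 + 24943) = ((-14 - 1/33*(-39)) + (55 - 1*(-66)*(-109)*(3 - 109)))*(23093 + 24943) = ((-14 + 13/11) + (55 - 1*(-66)*(-109)*(-106)))*48036 = (-141/11 + (55 + 762564))*48036 = (-141/11 + 762619)*48036 = (8388668/11)*48036 = 402958056048/11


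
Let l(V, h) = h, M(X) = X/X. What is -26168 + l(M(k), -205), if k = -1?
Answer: -26373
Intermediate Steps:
M(X) = 1
-26168 + l(M(k), -205) = -26168 - 205 = -26373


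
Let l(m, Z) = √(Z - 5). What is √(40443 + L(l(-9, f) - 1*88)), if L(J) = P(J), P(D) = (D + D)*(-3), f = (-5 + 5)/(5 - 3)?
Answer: √(40971 - 6*I*√5) ≈ 202.41 - 0.0331*I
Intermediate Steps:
f = 0 (f = 0/2 = 0*(½) = 0)
P(D) = -6*D (P(D) = (2*D)*(-3) = -6*D)
l(m, Z) = √(-5 + Z)
L(J) = -6*J
√(40443 + L(l(-9, f) - 1*88)) = √(40443 - 6*(√(-5 + 0) - 1*88)) = √(40443 - 6*(√(-5) - 88)) = √(40443 - 6*(I*√5 - 88)) = √(40443 - 6*(-88 + I*√5)) = √(40443 + (528 - 6*I*√5)) = √(40971 - 6*I*√5)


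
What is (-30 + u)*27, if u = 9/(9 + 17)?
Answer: -20817/26 ≈ -800.65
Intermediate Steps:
u = 9/26 ≈ 0.34615
(-30 + u)*27 = (-30 + 9/26)*27 = -771/26*27 = -20817/26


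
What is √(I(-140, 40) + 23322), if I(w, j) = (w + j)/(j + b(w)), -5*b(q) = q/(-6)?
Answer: 6*√1819543/53 ≈ 152.71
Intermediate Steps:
b(q) = q/30 (b(q) = -q/(5*(-6)) = -q*(-1)/(5*6) = -(-1)*q/30 = q/30)
I(w, j) = (j + w)/(j + w/30) (I(w, j) = (w + j)/(j + w/30) = (j + w)/(j + w/30))
√(I(-140, 40) + 23322) = √(30*(40 - 140)/(-140 + 30*40) + 23322) = √(30*(-100)/(-140 + 1200) + 23322) = √(30*(-100)/1060 + 23322) = √(30*(1/1060)*(-100) + 23322) = √(-150/53 + 23322) = √(1235916/53) = 6*√1819543/53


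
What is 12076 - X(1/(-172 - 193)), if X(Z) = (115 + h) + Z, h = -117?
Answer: 4408471/365 ≈ 12078.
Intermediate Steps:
X(Z) = -2 + Z (X(Z) = (115 - 117) + Z = -2 + Z)
12076 - X(1/(-172 - 193)) = 12076 - (-2 + 1/(-172 - 193)) = 12076 - (-2 + 1/(-365)) = 12076 - (-2 - 1/365) = 12076 - 1*(-731/365) = 12076 + 731/365 = 4408471/365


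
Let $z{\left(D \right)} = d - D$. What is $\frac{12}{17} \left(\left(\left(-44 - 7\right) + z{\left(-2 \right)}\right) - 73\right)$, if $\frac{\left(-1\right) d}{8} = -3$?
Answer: $- \frac{1176}{17} \approx -69.177$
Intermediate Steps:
$d = 24$ ($d = \left(-8\right) \left(-3\right) = 24$)
$z{\left(D \right)} = 24 - D$
$\frac{12}{17} \left(\left(\left(-44 - 7\right) + z{\left(-2 \right)}\right) - 73\right) = \frac{12}{17} \left(\left(\left(-44 - 7\right) + \left(24 - -2\right)\right) - 73\right) = 12 \cdot \frac{1}{17} \left(\left(-51 + \left(24 + 2\right)\right) - 73\right) = \frac{12 \left(\left(-51 + 26\right) - 73\right)}{17} = \frac{12 \left(-25 - 73\right)}{17} = \frac{12}{17} \left(-98\right) = - \frac{1176}{17}$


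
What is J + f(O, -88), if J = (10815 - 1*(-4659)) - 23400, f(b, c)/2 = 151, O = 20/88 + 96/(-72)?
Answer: -7624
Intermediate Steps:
O = -73/66 (O = 20*(1/88) + 96*(-1/72) = 5/22 - 4/3 = -73/66 ≈ -1.1061)
f(b, c) = 302 (f(b, c) = 2*151 = 302)
J = -7926 (J = (10815 + 4659) - 23400 = 15474 - 23400 = -7926)
J + f(O, -88) = -7926 + 302 = -7624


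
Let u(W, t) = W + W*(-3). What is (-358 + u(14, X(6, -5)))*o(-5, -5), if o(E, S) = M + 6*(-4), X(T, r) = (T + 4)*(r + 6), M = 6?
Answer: 6948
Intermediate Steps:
X(T, r) = (4 + T)*(6 + r)
o(E, S) = -18 (o(E, S) = 6 + 6*(-4) = 6 - 24 = -18)
u(W, t) = -2*W (u(W, t) = W - 3*W = -2*W)
(-358 + u(14, X(6, -5)))*o(-5, -5) = (-358 - 2*14)*(-18) = (-358 - 28)*(-18) = -386*(-18) = 6948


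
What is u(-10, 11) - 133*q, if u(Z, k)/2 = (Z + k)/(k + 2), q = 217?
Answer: -375191/13 ≈ -28861.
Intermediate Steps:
u(Z, k) = 2*(Z + k)/(2 + k) (u(Z, k) = 2*((Z + k)/(k + 2)) = 2*((Z + k)/(2 + k)) = 2*(Z + k)/(2 + k))
u(-10, 11) - 133*q = 2*(-10 + 11)/(2 + 11) - 133*217 = 2*1/13 - 28861 = 2*(1/13)*1 - 28861 = 2/13 - 28861 = -375191/13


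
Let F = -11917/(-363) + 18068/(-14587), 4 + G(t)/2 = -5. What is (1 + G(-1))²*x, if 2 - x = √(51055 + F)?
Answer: 578 - 1445*√473507384696922/481371 ≈ -64743.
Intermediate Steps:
G(t) = -18 (G(t) = -8 + 2*(-5) = -8 - 10 = -18)
F = 167274595/5295081 (F = -11917*(-1/363) + 18068*(-1/14587) = 11917/363 - 18068/14587 = 167274595/5295081 ≈ 31.591)
x = 2 - 5*√473507384696922/481371 (x = 2 - √(51055 + 167274595/5295081) = 2 - √(270507635050/5295081) = 2 - 5*√473507384696922/481371 ≈ -224.02)
(1 + G(-1))²*x = (1 - 18)²*(2 - 5*√473507384696922/481371) = (-17)²*(2 - 5*√473507384696922/481371) = 289*(2 - 5*√473507384696922/481371) = 578 - 1445*√473507384696922/481371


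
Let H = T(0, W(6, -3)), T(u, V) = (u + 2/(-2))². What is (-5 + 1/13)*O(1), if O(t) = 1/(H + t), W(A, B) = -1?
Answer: -32/13 ≈ -2.4615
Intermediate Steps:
T(u, V) = (-1 + u)² (T(u, V) = (u + 2*(-½))² = (u - 1)² = (-1 + u)²)
H = 1 (H = (-1 + 0)² = (-1)² = 1)
O(t) = 1/(1 + t)
(-5 + 1/13)*O(1) = (-5 + 1/13)/(1 + 1) = (-5 + 1/13)/2 = -64/13*½ = -32/13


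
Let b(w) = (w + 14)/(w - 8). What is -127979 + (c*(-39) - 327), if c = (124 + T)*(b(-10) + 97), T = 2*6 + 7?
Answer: -2004107/3 ≈ -6.6804e+5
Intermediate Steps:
T = 19 (T = 12 + 7 = 19)
b(w) = (14 + w)/(-8 + w)
c = 124553/9 (c = (124 + 19)*((14 - 10)/(-8 - 10) + 97) = 143*(4/(-18) + 97) = 143*(-1/18*4 + 97) = 143*(-2/9 + 97) = 143*(871/9) = 124553/9 ≈ 13839.)
-127979 + (c*(-39) - 327) = -127979 + ((124553/9)*(-39) - 327) = -127979 + (-1619189/3 - 327) = -127979 - 1620170/3 = -2004107/3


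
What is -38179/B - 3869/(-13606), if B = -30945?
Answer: 639189679/421037670 ≈ 1.5181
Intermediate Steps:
-38179/B - 3869/(-13606) = -38179/(-30945) - 3869/(-13606) = -38179*(-1/30945) - 3869*(-1/13606) = 38179/30945 + 3869/13606 = 639189679/421037670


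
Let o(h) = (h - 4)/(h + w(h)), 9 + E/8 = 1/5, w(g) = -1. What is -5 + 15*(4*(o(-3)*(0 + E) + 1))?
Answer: -7337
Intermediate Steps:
E = -352/5 (E = -72 + 8/5 = -352/5 ≈ -70.400)
o(h) = (-4 + h)/(-1 + h) (o(h) = (h - 4)/(h - 1) = (-4 + h)/(-1 + h))
-5 + 15*(4*(o(-3)*(0 + E) + 1)) = -5 + 15*(4*(((-4 - 3)/(-1 - 3))*(0 - 352/5) + 1)) = -5 + 15*(4*((-7/(-4))*(-352/5) + 1)) = -5 + 15*(4*(-¼*(-7)*(-352/5) + 1)) = -5 + 15*(4*((7/4)*(-352/5) + 1)) = -5 + 15*(4*(-616/5 + 1)) = -5 + 15*(4*(-611/5)) = -5 + 15*(-2444/5) = -5 - 7332 = -7337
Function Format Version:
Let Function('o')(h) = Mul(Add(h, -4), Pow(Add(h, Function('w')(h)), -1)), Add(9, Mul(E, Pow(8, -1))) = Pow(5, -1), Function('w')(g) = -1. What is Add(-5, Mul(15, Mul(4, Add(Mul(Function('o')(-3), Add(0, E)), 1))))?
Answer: -7337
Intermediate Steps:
E = Rational(-352, 5) (E = Add(-72, Mul(8, Pow(5, -1))) = Add(-72, Mul(8, Rational(1, 5))) = Add(-72, Rational(8, 5)) = Rational(-352, 5) ≈ -70.400)
Function('o')(h) = Mul(Pow(Add(-1, h), -1), Add(-4, h)) (Function('o')(h) = Mul(Add(h, -4), Pow(Add(h, -1), -1)) = Mul(Add(-4, h), Pow(Add(-1, h), -1)) = Mul(Pow(Add(-1, h), -1), Add(-4, h)))
Add(-5, Mul(15, Mul(4, Add(Mul(Function('o')(-3), Add(0, E)), 1)))) = Add(-5, Mul(15, Mul(4, Add(Mul(Mul(Pow(Add(-1, -3), -1), Add(-4, -3)), Add(0, Rational(-352, 5))), 1)))) = Add(-5, Mul(15, Mul(4, Add(Mul(Mul(Pow(-4, -1), -7), Rational(-352, 5)), 1)))) = Add(-5, Mul(15, Mul(4, Add(Mul(Mul(Rational(-1, 4), -7), Rational(-352, 5)), 1)))) = Add(-5, Mul(15, Mul(4, Add(Mul(Rational(7, 4), Rational(-352, 5)), 1)))) = Add(-5, Mul(15, Mul(4, Add(Rational(-616, 5), 1)))) = Add(-5, Mul(15, Mul(4, Rational(-611, 5)))) = Add(-5, Mul(15, Rational(-2444, 5))) = Add(-5, -7332) = -7337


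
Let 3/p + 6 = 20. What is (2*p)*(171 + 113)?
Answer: 852/7 ≈ 121.71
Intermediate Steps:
p = 3/14 (p = 3/(-6 + 20) = 3/14 ≈ 0.21429)
(2*p)*(171 + 113) = (2*(3/14))*(171 + 113) = (3/7)*284 = 852/7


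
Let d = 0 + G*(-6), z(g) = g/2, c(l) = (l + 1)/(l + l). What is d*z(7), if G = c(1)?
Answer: -21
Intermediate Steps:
c(l) = (1 + l)/(2*l) (c(l) = (1 + l)/((2*l)) = (1 + l)*(1/(2*l)) = (1 + l)/(2*l))
G = 1 (G = (1/2)*(1 + 1)/1 = (1/2)*1*2 = 1)
z(g) = g/2 (z(g) = g*(1/2) = g/2)
d = -6 (d = 0 + 1*(-6) = 0 - 6 = -6)
d*z(7) = -3*7 = -6*7/2 = -21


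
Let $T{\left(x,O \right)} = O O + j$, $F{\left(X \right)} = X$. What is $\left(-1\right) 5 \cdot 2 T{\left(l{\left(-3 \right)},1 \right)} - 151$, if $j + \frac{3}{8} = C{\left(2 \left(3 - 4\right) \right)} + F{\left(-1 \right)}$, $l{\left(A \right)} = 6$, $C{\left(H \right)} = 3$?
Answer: $- \frac{709}{4} \approx -177.25$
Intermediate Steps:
$j = \frac{13}{8}$ ($j = - \frac{3}{8} + \left(3 - 1\right) = - \frac{3}{8} + 2 = \frac{13}{8} \approx 1.625$)
$T{\left(x,O \right)} = \frac{13}{8} + O^{2}$ ($T{\left(x,O \right)} = O O + \frac{13}{8} = O^{2} + \frac{13}{8} = \frac{13}{8} + O^{2}$)
$\left(-1\right) 5 \cdot 2 T{\left(l{\left(-3 \right)},1 \right)} - 151 = \left(-1\right) 5 \cdot 2 \left(\frac{13}{8} + 1^{2}\right) - 151 = \left(-5\right) 2 \left(\frac{13}{8} + 1\right) - 151 = \left(-10\right) \frac{21}{8} - 151 = - \frac{105}{4} - 151 = - \frac{709}{4}$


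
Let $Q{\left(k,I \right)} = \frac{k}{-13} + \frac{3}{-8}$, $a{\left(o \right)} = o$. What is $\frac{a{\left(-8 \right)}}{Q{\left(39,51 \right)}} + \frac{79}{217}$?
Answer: $\frac{16021}{5859} \approx 2.7344$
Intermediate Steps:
$Q{\left(k,I \right)} = - \frac{3}{8} - \frac{k}{13}$ ($Q{\left(k,I \right)} = k \left(- \frac{1}{13}\right) + 3 \left(- \frac{1}{8}\right) = - \frac{k}{13} - \frac{3}{8} = - \frac{3}{8} - \frac{k}{13}$)
$\frac{a{\left(-8 \right)}}{Q{\left(39,51 \right)}} + \frac{79}{217} = - \frac{8}{- \frac{3}{8} - 3} + \frac{79}{217} = - \frac{8}{- \frac{3}{8} - 3} + 79 \cdot \frac{1}{217} = - \frac{8}{- \frac{27}{8}} + \frac{79}{217} = \left(-8\right) \left(- \frac{8}{27}\right) + \frac{79}{217} = \frac{64}{27} + \frac{79}{217} = \frac{16021}{5859}$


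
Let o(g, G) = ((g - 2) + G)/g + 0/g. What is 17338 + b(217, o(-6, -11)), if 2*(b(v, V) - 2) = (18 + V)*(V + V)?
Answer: 626653/36 ≈ 17407.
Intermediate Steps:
o(g, G) = (-2 + G + g)/g (o(g, G) = ((-2 + g) + G)/g + 0 = (-2 + G + g)/g + 0 = (-2 + G + g)/g)
b(v, V) = 2 + V*(18 + V) (b(v, V) = 2 + ((18 + V)*(V + V))/2 = 2 + ((18 + V)*(2*V))/2 = 2 + (2*V*(18 + V))/2 = 2 + V*(18 + V))
17338 + b(217, o(-6, -11)) = 17338 + (2 + ((-2 - 11 - 6)/(-6))² + 18*((-2 - 11 - 6)/(-6))) = 17338 + (2 + (-⅙*(-19))² + 18*(-⅙*(-19))) = 17338 + (2 + (19/6)² + 18*(19/6)) = 17338 + (2 + 361/36 + 57) = 17338 + 2485/36 = 626653/36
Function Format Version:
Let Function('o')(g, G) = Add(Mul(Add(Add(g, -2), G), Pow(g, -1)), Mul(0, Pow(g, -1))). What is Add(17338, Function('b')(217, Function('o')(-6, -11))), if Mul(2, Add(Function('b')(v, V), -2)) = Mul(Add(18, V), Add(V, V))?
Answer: Rational(626653, 36) ≈ 17407.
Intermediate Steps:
Function('o')(g, G) = Mul(Pow(g, -1), Add(-2, G, g)) (Function('o')(g, G) = Add(Mul(Add(Add(-2, g), G), Pow(g, -1)), 0) = Add(Mul(Add(-2, G, g), Pow(g, -1)), 0) = Add(Mul(Pow(g, -1), Add(-2, G, g)), 0) = Mul(Pow(g, -1), Add(-2, G, g)))
Function('b')(v, V) = Add(2, Mul(V, Add(18, V))) (Function('b')(v, V) = Add(2, Mul(Rational(1, 2), Mul(Add(18, V), Add(V, V)))) = Add(2, Mul(Rational(1, 2), Mul(Add(18, V), Mul(2, V)))) = Add(2, Mul(Rational(1, 2), Mul(2, V, Add(18, V)))) = Add(2, Mul(V, Add(18, V))))
Add(17338, Function('b')(217, Function('o')(-6, -11))) = Add(17338, Add(2, Pow(Mul(Pow(-6, -1), Add(-2, -11, -6)), 2), Mul(18, Mul(Pow(-6, -1), Add(-2, -11, -6))))) = Add(17338, Add(2, Pow(Mul(Rational(-1, 6), -19), 2), Mul(18, Mul(Rational(-1, 6), -19)))) = Add(17338, Add(2, Pow(Rational(19, 6), 2), Mul(18, Rational(19, 6)))) = Add(17338, Add(2, Rational(361, 36), 57)) = Add(17338, Rational(2485, 36)) = Rational(626653, 36)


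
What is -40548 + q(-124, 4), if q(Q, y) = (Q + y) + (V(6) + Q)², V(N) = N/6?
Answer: -25539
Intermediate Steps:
V(N) = N/6 (V(N) = N*(⅙) = N/6)
q(Q, y) = Q + y + (1 + Q)² (q(Q, y) = (Q + y) + ((⅙)*6 + Q)² = (Q + y) + (1 + Q)² = Q + y + (1 + Q)²)
-40548 + q(-124, 4) = -40548 + (-124 + 4 + (1 - 124)²) = -40548 + (-124 + 4 + (-123)²) = -40548 + (-124 + 4 + 15129) = -40548 + 15009 = -25539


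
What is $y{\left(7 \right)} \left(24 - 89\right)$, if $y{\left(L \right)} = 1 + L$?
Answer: $-520$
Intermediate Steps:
$y{\left(7 \right)} \left(24 - 89\right) = \left(1 + 7\right) \left(24 - 89\right) = 8 \left(-65\right) = -520$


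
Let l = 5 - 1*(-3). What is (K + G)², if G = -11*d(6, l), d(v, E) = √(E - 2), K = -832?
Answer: 692950 + 18304*√6 ≈ 7.3779e+5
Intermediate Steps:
l = 8 (l = 5 + 3 = 8)
d(v, E) = √(-2 + E)
G = -11*√6 (G = -11*√(-2 + 8) = -11*√6 ≈ -26.944)
(K + G)² = (-832 - 11*√6)²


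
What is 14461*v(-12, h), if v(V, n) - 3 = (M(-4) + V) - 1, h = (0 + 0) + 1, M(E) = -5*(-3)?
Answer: 72305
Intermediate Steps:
M(E) = 15
h = 1 (h = 0 + 1 = 1)
v(V, n) = 17 + V (v(V, n) = 3 + ((15 + V) - 1) = 3 + (14 + V) = 17 + V)
14461*v(-12, h) = 14461*(17 - 12) = 14461*5 = 72305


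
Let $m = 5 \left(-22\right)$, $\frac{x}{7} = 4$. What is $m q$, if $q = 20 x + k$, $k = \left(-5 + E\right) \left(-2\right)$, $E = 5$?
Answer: $-61600$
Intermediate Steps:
$x = 28$ ($x = 7 \cdot 4 = 28$)
$k = 0$ ($k = \left(-5 + 5\right) \left(-2\right) = 0 \left(-2\right) = 0$)
$m = -110$
$q = 560$ ($q = 20 \cdot 28 + 0 = 560 + 0 = 560$)
$m q = \left(-110\right) 560 = -61600$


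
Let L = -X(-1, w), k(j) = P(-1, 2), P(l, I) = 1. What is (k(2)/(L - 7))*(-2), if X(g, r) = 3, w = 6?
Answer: 1/5 ≈ 0.20000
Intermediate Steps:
k(j) = 1
L = -3 (L = -1*3 = -3)
(k(2)/(L - 7))*(-2) = (1/(-3 - 7))*(-2) = (1/(-10))*(-2) = -1/10*1*(-2) = -1/10*(-2) = 1/5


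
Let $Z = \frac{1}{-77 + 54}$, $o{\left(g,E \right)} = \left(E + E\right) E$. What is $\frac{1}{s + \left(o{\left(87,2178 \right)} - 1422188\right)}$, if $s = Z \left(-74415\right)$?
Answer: $\frac{23}{185573555} \approx 1.2394 \cdot 10^{-7}$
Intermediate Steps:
$o{\left(g,E \right)} = 2 E^{2}$ ($o{\left(g,E \right)} = 2 E E = 2 E^{2}$)
$Z = - \frac{1}{23}$ ($Z = \frac{1}{-23} = - \frac{1}{23} \approx -0.043478$)
$s = \frac{74415}{23}$ ($s = \left(- \frac{1}{23}\right) \left(-74415\right) = \frac{74415}{23} \approx 3235.4$)
$\frac{1}{s + \left(o{\left(87,2178 \right)} - 1422188\right)} = \frac{1}{\frac{74415}{23} - \left(1422188 - 2 \cdot 2178^{2}\right)} = \frac{1}{\frac{74415}{23} + \left(2 \cdot 4743684 - 1422188\right)} = \frac{1}{\frac{74415}{23} + \left(9487368 - 1422188\right)} = \frac{1}{\frac{74415}{23} + 8065180} = \frac{1}{\frac{185573555}{23}} = \frac{23}{185573555}$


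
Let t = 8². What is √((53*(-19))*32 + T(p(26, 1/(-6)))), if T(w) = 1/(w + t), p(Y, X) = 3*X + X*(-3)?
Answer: I*√2062335/8 ≈ 179.51*I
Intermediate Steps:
p(Y, X) = 0 (p(Y, X) = 3*X - 3*X = 0)
t = 64
T(w) = 1/(64 + w) (T(w) = 1/(w + 64) = 1/(64 + w))
√((53*(-19))*32 + T(p(26, 1/(-6)))) = √((53*(-19))*32 + 1/(64 + 0)) = √(-1007*32 + 1/64) = √(-32224 + 1/64) = √(-2062335/64) = I*√2062335/8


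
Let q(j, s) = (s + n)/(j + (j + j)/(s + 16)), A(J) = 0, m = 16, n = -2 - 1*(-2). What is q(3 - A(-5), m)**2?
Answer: 65536/2601 ≈ 25.196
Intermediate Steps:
n = 0 (n = -2 + 2 = 0)
q(j, s) = s/(j + 2*j/(16 + s)) (q(j, s) = (s + 0)/(j + (j + j)/(s + 16)) = s/(j + (2*j)/(16 + s)) = s/(j + 2*j/(16 + s)))
q(3 - A(-5), m)**2 = (16*(16 + 16)/((3 - 1*0)*(18 + 16)))**2 = (16*32/((3 + 0)*34))**2 = (16*(1/34)*32/3)**2 = (16*(1/3)*(1/34)*32)**2 = (256/51)**2 = 65536/2601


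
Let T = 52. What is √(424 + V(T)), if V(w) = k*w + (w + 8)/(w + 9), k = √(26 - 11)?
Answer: 2*√(395341 + 48373*√15)/61 ≈ 25.028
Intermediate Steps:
k = √15 ≈ 3.8730
V(w) = w*√15 + (8 + w)/(9 + w) (V(w) = √15*w + (w + 8)/(w + 9) = w*√15 + (8 + w)/(9 + w))
√(424 + V(T)) = √(424 + (8 + 52 + √15*52² + 9*52*√15)/(9 + 52)) = √(424 + (8 + 52 + √15*2704 + 468*√15)/61) = √(424 + (8 + 52 + 2704*√15 + 468*√15)/61) = √(424 + (60 + 3172*√15)/61) = √(424 + (60/61 + 52*√15)) = √(25924/61 + 52*√15)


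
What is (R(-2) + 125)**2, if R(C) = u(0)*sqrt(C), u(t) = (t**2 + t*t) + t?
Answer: 15625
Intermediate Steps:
u(t) = t + 2*t**2 (u(t) = (t**2 + t**2) + t = 2*t**2 + t = t + 2*t**2)
R(C) = 0 (R(C) = (0*(1 + 2*0))*sqrt(C) = (0*(1 + 0))*sqrt(C) = (0*1)*sqrt(C) = 0*sqrt(C) = 0)
(R(-2) + 125)**2 = (0 + 125)**2 = 125**2 = 15625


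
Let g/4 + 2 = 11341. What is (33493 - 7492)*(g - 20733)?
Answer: 640222623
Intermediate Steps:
g = 45356 (g = -8 + 4*11341 = -8 + 45364 = 45356)
(33493 - 7492)*(g - 20733) = (33493 - 7492)*(45356 - 20733) = 26001*24623 = 640222623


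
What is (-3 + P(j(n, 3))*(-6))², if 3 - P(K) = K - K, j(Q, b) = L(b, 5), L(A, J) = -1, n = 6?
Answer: 441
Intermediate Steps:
j(Q, b) = -1
P(K) = 3 (P(K) = 3 - (K - K) = 3 - 1*0 = 3 + 0 = 3)
(-3 + P(j(n, 3))*(-6))² = (-3 + 3*(-6))² = (-3 - 18)² = (-21)² = 441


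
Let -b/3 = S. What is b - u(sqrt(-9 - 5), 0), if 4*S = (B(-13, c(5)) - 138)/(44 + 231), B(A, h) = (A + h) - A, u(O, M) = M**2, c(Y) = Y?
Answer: 399/1100 ≈ 0.36273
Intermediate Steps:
B(A, h) = h
S = -133/1100 (S = ((5 - 138)/(44 + 231))/4 = (-133/275)/4 = (-133*1/275)/4 = (1/4)*(-133/275) = -133/1100 ≈ -0.12091)
b = 399/1100 (b = -3*(-133/1100) = 399/1100 ≈ 0.36273)
b - u(sqrt(-9 - 5), 0) = 399/1100 - 1*0**2 = 399/1100 - 1*0 = 399/1100 + 0 = 399/1100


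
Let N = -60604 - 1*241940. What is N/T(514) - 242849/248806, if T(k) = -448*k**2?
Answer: -895883945329/920269699664 ≈ -0.97350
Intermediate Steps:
N = -302544 (N = -60604 - 241940 = -302544)
N/T(514) - 242849/248806 = -302544/((-448*514**2)) - 242849/248806 = -302544/((-448*264196)) - 242849*1/248806 = -302544/(-118359808) - 242849/248806 = -302544*(-1/118359808) - 242849/248806 = 18909/7397488 - 242849/248806 = -895883945329/920269699664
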